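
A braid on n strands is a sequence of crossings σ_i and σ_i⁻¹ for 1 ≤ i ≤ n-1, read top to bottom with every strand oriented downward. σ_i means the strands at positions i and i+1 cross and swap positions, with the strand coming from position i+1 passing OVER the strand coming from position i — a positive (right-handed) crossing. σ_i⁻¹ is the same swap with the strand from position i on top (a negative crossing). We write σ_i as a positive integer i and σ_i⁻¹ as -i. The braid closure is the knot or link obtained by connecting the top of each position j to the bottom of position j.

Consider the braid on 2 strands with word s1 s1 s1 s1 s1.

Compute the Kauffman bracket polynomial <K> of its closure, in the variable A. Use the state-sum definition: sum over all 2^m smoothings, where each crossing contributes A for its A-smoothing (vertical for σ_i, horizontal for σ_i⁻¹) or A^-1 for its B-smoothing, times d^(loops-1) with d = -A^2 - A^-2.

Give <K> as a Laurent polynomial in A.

Braid: s1 s1 s1 s1 s1 on 2 strands, 5 crossings.
Writhe w = (#positive) - (#negative) = 5 - 0 = 5.
Computing the Kauffman bracket via state sum. There are 2^5 = 32 states.
Smooth each crossing (0=||, 1=⌣⌢); contribution A^(Σ sign_k(1-2s_k)) * d^(L-1).
  state 00000: A-exp=+5, loops=2, term = A^5 * d^1
  state 00001: A-exp=+3, loops=1, term = A^3 * d^0
  state 00010: A-exp=+3, loops=1, term = A^3 * d^0
  state 00011: A-exp=+1, loops=2, term = A^1 * d^1
  state 00100: A-exp=+3, loops=1, term = A^3 * d^0
  state 00101: A-exp=+1, loops=2, term = A^1 * d^1
  state 00110: A-exp=+1, loops=2, term = A^1 * d^1
  state 00111: A-exp=-1, loops=3, term = A^-1 * d^2
  state 01000: A-exp=+3, loops=1, term = A^3 * d^0
  state 01001: A-exp=+1, loops=2, term = A^1 * d^1
  state 01010: A-exp=+1, loops=2, term = A^1 * d^1
  state 01011: A-exp=-1, loops=3, term = A^-1 * d^2
  state 01100: A-exp=+1, loops=2, term = A^1 * d^1
  state 01101: A-exp=-1, loops=3, term = A^-1 * d^2
  state 01110: A-exp=-1, loops=3, term = A^-1 * d^2
  state 01111: A-exp=-3, loops=4, term = A^-3 * d^3
  state 10000: A-exp=+3, loops=1, term = A^3 * d^0
  state 10001: A-exp=+1, loops=2, term = A^1 * d^1
  state 10010: A-exp=+1, loops=2, term = A^1 * d^1
  state 10011: A-exp=-1, loops=3, term = A^-1 * d^2
  state 10100: A-exp=+1, loops=2, term = A^1 * d^1
  state 10101: A-exp=-1, loops=3, term = A^-1 * d^2
  state 10110: A-exp=-1, loops=3, term = A^-1 * d^2
  state 10111: A-exp=-3, loops=4, term = A^-3 * d^3
  state 11000: A-exp=+1, loops=2, term = A^1 * d^1
  state 11001: A-exp=-1, loops=3, term = A^-1 * d^2
  state 11010: A-exp=-1, loops=3, term = A^-1 * d^2
  state 11011: A-exp=-3, loops=4, term = A^-3 * d^3
  state 11100: A-exp=-1, loops=3, term = A^-1 * d^2
  state 11101: A-exp=-3, loops=4, term = A^-3 * d^3
  state 11110: A-exp=-3, loops=4, term = A^-3 * d^3
  state 11111: A-exp=-5, loops=5, term = A^-5 * d^4
Collect the terms by A-exponent (count of states per loop number):
Powers of d = -A^2 - A^-2: d^2 = A^4 + 2 + A^-4; d^3 = -A^6 - 3*A^2 - 3*A^-2 - A^-6; d^4 = A^8 + 4*A^4 + 6 + 4*A^-4 + A^-8.
  A^5 * (d) = -A^7 - A^3
  A^3 * (5) = 5*A^3
  A^1 * (10*d) = -10*A^3 - 10*A^-1
  A^-1 * (10*d^2) = 10*A^3 + 20*A^-1 + 10*A^-5
  A^-3 * (5*d^3) = -5*A^3 - 15*A^-1 - 15*A^-5 - 5*A^-9
  A^-5 * (d^4) = A^3 + 4*A^-1 + 6*A^-5 + 4*A^-9 + A^-13
Summing the groups: <K> = -A^7 - A^-1 + A^-5 - A^-9 + A^-13

Answer: -A^7 - A^-1 + A^-5 - A^-9 + A^-13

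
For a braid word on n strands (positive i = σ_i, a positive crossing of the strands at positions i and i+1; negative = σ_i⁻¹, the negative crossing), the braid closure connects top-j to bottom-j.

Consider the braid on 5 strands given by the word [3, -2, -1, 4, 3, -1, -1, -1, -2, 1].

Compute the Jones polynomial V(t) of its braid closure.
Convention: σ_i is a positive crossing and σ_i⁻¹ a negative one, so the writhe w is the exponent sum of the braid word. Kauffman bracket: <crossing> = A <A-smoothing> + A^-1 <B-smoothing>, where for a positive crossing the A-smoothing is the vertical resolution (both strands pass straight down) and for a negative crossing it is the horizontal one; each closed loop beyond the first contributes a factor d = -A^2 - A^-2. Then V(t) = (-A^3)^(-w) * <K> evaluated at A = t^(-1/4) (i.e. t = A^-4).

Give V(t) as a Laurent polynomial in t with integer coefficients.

Braid: s3 s2^-1 s1^-1 s4 s3 s1^-1 s1^-1 s1^-1 s2^-1 s1 on 5 strands, 10 crossings.
Writhe w = (#positive) - (#negative) = 4 - 6 = -2.
State-sum expansion of <K>. There are 2^10 = 1024 states.
Each crossing splits two ways (0=vertical, 1=horizontal). The state's weight is A^(#A-smoothings - #B-smoothings) * d^(loops - 1).
Tabulate the states by total A-exponent and number of loops L (A-exp: L × count):
  A^10: L=7 ×1
  A^8: L=6 ×10
  A^6: L=5 ×42, L=7 ×3
  A^4: L=4 ×95, L=6 ×24, L=8 ×1
  A^2: L=3 ×124, L=5 ×76, L=7 ×10
  A^0: L=2 ×90, L=4 ×126, L=6 ×35, L=8 ×1
  A^-2: L=1 ×28, L=3 ×116, L=5 ×61, L=7 ×5
  A^-4: L=2 ×50, L=4 ×60, L=6 ×10
  A^-6: L=1 ×5, L=3 ×29, L=5 ×11
  A^-8: L=2 ×4, L=4 ×6
  A^-10: L=3 ×1
Each group contributes A^e * Σ count * d^(L-1):
Powers of d = -A^2 - A^-2: d^2 = A^4 + 2 + A^-4; d^3 = -A^6 - 3*A^2 - 3*A^-2 - A^-6; d^4 = A^8 + 4*A^4 + 6 + 4*A^-4 + A^-8; d^5 = -A^10 - 5*A^6 - 10*A^2 - 10*A^-2 - 5*A^-6 - A^-10; d^6 = A^12 + 6*A^8 + 15*A^4 + 20 + 15*A^-4 + 6*A^-8 + A^-12; d^7 = -A^14 - 7*A^10 - 21*A^6 - 35*A^2 - 35*A^-2 - 21*A^-6 - 7*A^-10 - A^-14.
  A^10 * (d^6) = A^22 + 6*A^18 + 15*A^14 + 20*A^10 + 15*A^6 + 6*A^2 + A^-2
  A^8 * (10*d^5) = -10*A^18 - 50*A^14 - 100*A^10 - 100*A^6 - 50*A^2 - 10*A^-2
  A^6 * (42*d^4 + 3*d^6) = 3*A^18 + 60*A^14 + 213*A^10 + 312*A^6 + 213*A^2 + 60*A^-2 + 3*A^-6
  A^4 * (95*d^3 + 24*d^5 + d^7) = -A^18 - 31*A^14 - 236*A^10 - 560*A^6 - 560*A^2 - 236*A^-2 - 31*A^-6 - A^-10
  A^2 * (124*d^2 + 76*d^4 + 10*d^6) = 10*A^14 + 136*A^10 + 578*A^6 + 904*A^2 + 578*A^-2 + 136*A^-6 + 10*A^-10
  A^0 * (90*d + 126*d^3 + 35*d^5 + d^7) = -A^14 - 42*A^10 - 322*A^6 - 853*A^2 - 853*A^-2 - 322*A^-6 - 42*A^-10 - A^-14
  A^-2 * (28 + 116*d^2 + 61*d^4 + 5*d^6) = 5*A^10 + 91*A^6 + 435*A^2 + 726*A^-2 + 435*A^-6 + 91*A^-10 + 5*A^-14
  A^-4 * (50*d + 60*d^3 + 10*d^5) = -10*A^6 - 110*A^2 - 330*A^-2 - 330*A^-6 - 110*A^-10 - 10*A^-14
  A^-6 * (5 + 29*d^2 + 11*d^4) = 11*A^2 + 73*A^-2 + 129*A^-6 + 73*A^-10 + 11*A^-14
  A^-8 * (4*d + 6*d^3) = -6*A^-2 - 22*A^-6 - 22*A^-10 - 6*A^-14
  A^-10 * (d^2) = A^-6 + 2*A^-10 + A^-14
Summing the groups: <K> = A^22 - 2*A^18 + 3*A^14 - 4*A^10 + 4*A^6 - 4*A^2 + 3*A^-2 - A^-6 + A^-10
Normalise by the writhe: (-A^3)^(-w) = (-A^3)^(2) = A^6, so f(A) = A^6 * <K> = A^28 - 2*A^24 + 3*A^20 - 4*A^16 + 4*A^12 - 4*A^8 + 3*A^4 - 1 + A^-4.
Substitute A = t^(-1/4), i.e. A^e → t^(-e/4): V(t) = t - 1 + 3*t^-1 - 4*t^-2 + 4*t^-3 - 4*t^-4 + 3*t^-5 - 2*t^-6 + t^-7

Answer: t - 1 + 3*t^-1 - 4*t^-2 + 4*t^-3 - 4*t^-4 + 3*t^-5 - 2*t^-6 + t^-7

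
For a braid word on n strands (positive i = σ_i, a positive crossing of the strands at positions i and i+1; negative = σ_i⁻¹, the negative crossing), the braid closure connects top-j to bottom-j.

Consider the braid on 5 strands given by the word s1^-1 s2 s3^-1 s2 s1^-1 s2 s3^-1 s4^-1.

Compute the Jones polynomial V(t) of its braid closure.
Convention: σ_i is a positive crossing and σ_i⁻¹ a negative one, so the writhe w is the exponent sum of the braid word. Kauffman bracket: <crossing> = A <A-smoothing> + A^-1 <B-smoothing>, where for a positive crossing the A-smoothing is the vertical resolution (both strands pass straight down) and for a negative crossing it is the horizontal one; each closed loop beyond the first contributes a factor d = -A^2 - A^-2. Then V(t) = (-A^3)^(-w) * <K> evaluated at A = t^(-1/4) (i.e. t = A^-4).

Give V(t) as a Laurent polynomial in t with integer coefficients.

-t^3 + 3*t^2 - 3*t + 4 - 4*t^-1 + 3*t^-2 - 2*t^-3 + t^-4

Derivation:
The presented braid s1^-1 s2 s3^-1 s2 s1^-1 s2 s3^-1 s4^-1 on 5 strands reduces by inverse Markov moves (closure unchanged at each step):
  Destabilize: the word has the form β·s4^-1 where s4^-1 occurs only as the final letter (β ∈ B_4); drop it and the last strand → 4 strands.
Reduced to β = s1^-1 s2 s3^-1 s2 s1^-1 s2 s3^-1 on 4 strands, 7 crossings.
Compute on β:
Braid: s1^-1 s2 s3^-1 s2 s1^-1 s2 s3^-1 on 4 strands, 7 crossings.
Writhe w = (#positive) - (#negative) = 3 - 4 = -1.
Enumerate smoothing states for the bracket polynomial. There are 2^7 = 128 states.
Each crossing splits two ways (0=vertical, 1=horizontal). The state's weight is A^(#A-smoothings - #B-smoothings) * d^(loops - 1).
Tabulate the states by total A-exponent and number of loops L (A-exp: L × count):
  A^7: L=4 ×1
  A^5: L=3 ×7
  A^3: L=2 ×19, L=4 ×2
  A^1: L=1 ×21, L=3 ×14
  A^-1: L=2 ×32, L=4 ×3
  A^-3: L=3 ×21
  A^-5: L=4 ×7
  A^-7: L=5 ×1
Each group contributes A^e * Σ count * d^(L-1):
Powers of d = -A^2 - A^-2: d^2 = A^4 + 2 + A^-4; d^3 = -A^6 - 3*A^2 - 3*A^-2 - A^-6; d^4 = A^8 + 4*A^4 + 6 + 4*A^-4 + A^-8.
  A^7 * (d^3) = -A^13 - 3*A^9 - 3*A^5 - A
  A^5 * (7*d^2) = 7*A^9 + 14*A^5 + 7*A
  A^3 * (19*d + 2*d^3) = -2*A^9 - 25*A^5 - 25*A - 2*A^-3
  A^1 * (21 + 14*d^2) = 14*A^5 + 49*A + 14*A^-3
  A^-1 * (32*d + 3*d^3) = -3*A^5 - 41*A - 41*A^-3 - 3*A^-7
  A^-3 * (21*d^2) = 21*A + 42*A^-3 + 21*A^-7
  A^-5 * (7*d^3) = -7*A - 21*A^-3 - 21*A^-7 - 7*A^-11
  A^-7 * (d^4) = A + 4*A^-3 + 6*A^-7 + 4*A^-11 + A^-15
Summing the groups: <K> = -A^13 + 2*A^9 - 3*A^5 + 4*A - 4*A^-3 + 3*A^-7 - 3*A^-11 + A^-15
Normalise by the writhe: (-A^3)^(-w) = (-A^3)^(1) = -A^3, so f(A) = -A^3 * <K> = A^16 - 2*A^12 + 3*A^8 - 4*A^4 + 4 - 3*A^-4 + 3*A^-8 - A^-12.
Substitute A = t^(-1/4), i.e. A^e → t^(-e/4): V(t) = -t^3 + 3*t^2 - 3*t + 4 - 4*t^-1 + 3*t^-2 - 2*t^-3 + t^-4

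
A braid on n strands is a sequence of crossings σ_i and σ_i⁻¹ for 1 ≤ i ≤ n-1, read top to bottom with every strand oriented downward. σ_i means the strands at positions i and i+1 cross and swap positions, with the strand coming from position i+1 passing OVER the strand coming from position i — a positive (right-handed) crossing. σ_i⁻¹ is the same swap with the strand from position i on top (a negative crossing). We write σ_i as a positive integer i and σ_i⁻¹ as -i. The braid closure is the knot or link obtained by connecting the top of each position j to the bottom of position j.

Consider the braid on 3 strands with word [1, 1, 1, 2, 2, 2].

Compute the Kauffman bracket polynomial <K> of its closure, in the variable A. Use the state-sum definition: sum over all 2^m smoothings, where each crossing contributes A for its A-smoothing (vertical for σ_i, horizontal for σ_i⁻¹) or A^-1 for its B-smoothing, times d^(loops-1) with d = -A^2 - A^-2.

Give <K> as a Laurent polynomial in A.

A^10 + 2*A^2 - 2*A^-2 + A^-6 - 2*A^-10 + A^-14

Derivation:
Braid: s1 s1 s1 s2 s2 s2 on 3 strands, 6 crossings.
Writhe w = (#positive) - (#negative) = 6 - 0 = 6.
Computing the Kauffman bracket via state sum. There are 2^6 = 64 states.
Smooth each crossing (0=||, 1=⌣⌢); contribution A^(Σ sign_k(1-2s_k)) * d^(L-1).
Tabulate the states by total A-exponent and number of loops L (A-exp: L × count):
  A^6: L=3 ×1
  A^4: L=2 ×6
  A^2: L=1 ×9, L=3 ×6
  A^0: L=2 ×18, L=4 ×2
  A^-2: L=3 ×15
  A^-4: L=4 ×6
  A^-6: L=5 ×1
Each group contributes A^e * Σ count * d^(L-1):
Powers of d = -A^2 - A^-2: d^2 = A^4 + 2 + A^-4; d^3 = -A^6 - 3*A^2 - 3*A^-2 - A^-6; d^4 = A^8 + 4*A^4 + 6 + 4*A^-4 + A^-8.
  A^6 * (d^2) = A^10 + 2*A^6 + A^2
  A^4 * (6*d) = -6*A^6 - 6*A^2
  A^2 * (9 + 6*d^2) = 6*A^6 + 21*A^2 + 6*A^-2
  A^0 * (18*d + 2*d^3) = -2*A^6 - 24*A^2 - 24*A^-2 - 2*A^-6
  A^-2 * (15*d^2) = 15*A^2 + 30*A^-2 + 15*A^-6
  A^-4 * (6*d^3) = -6*A^2 - 18*A^-2 - 18*A^-6 - 6*A^-10
  A^-6 * (d^4) = A^2 + 4*A^-2 + 6*A^-6 + 4*A^-10 + A^-14
Summing the groups: <K> = A^10 + 2*A^2 - 2*A^-2 + A^-6 - 2*A^-10 + A^-14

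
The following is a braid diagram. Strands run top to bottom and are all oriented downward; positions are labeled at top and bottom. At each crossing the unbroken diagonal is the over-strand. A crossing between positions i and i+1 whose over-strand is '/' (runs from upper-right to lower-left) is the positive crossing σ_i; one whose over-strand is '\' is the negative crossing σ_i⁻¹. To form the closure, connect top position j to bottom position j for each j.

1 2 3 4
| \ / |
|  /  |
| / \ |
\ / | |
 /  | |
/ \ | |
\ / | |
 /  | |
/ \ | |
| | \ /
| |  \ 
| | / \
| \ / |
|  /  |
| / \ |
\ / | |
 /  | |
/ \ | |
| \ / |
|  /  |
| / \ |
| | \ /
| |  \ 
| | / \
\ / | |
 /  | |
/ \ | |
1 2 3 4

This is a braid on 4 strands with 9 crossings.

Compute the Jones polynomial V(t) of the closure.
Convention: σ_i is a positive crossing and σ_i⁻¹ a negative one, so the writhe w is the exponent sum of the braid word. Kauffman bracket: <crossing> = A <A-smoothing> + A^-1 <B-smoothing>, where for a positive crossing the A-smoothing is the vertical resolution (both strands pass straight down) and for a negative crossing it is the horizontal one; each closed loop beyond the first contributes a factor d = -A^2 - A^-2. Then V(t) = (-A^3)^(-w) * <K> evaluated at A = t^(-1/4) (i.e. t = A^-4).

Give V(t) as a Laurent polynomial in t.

-t^7 + 2*t^6 - 2*t^5 + 2*t^4 - 2*t^3 + 2*t^2 - t + 1

Derivation:
Reading the diagram top to bottom ('/'-over between positions i,i+1 = s_i, '\'-over = s_i^-1): braid word = s2 s1 s1 s3^-1 s2 s1 s2 s3^-1 s1.
Braid: s2 s1 s1 s3^-1 s2 s1 s2 s3^-1 s1 on 4 strands, 9 crossings.
Writhe w = (#positive) - (#negative) = 7 - 2 = 5.
Enumerate smoothing states for the bracket polynomial. There are 2^9 = 512 states.
Smooth each crossing (0=||, 1=⌣⌢); contribution A^(Σ sign_k(1-2s_k)) * d^(L-1).
Tabulate the states by total A-exponent and number of loops L (A-exp: L × count):
  A^9: L=4 ×1
  A^7: L=3 ×9
  A^5: L=2 ×28, L=4 ×8
  A^3: L=1 ×32, L=3 ×48, L=5 ×4
  A^1: L=2 ×91, L=4 ×34, L=6 ×1
  A^-1: L=1 ×23, L=3 ×92, L=5 ×11
  A^-3: L=2 ×43, L=4 ×40, L=6 ×1
  A^-5: L=1 ×4, L=3 ×26, L=5 ×6
  A^-7: L=2 ×4, L=4 ×5
  A^-9: L=3 ×1
Each group contributes A^e * Σ count * d^(L-1):
Powers of d = -A^2 - A^-2: d^2 = A^4 + 2 + A^-4; d^3 = -A^6 - 3*A^2 - 3*A^-2 - A^-6; d^4 = A^8 + 4*A^4 + 6 + 4*A^-4 + A^-8; d^5 = -A^10 - 5*A^6 - 10*A^2 - 10*A^-2 - 5*A^-6 - A^-10.
  A^9 * (d^3) = -A^15 - 3*A^11 - 3*A^7 - A^3
  A^7 * (9*d^2) = 9*A^11 + 18*A^7 + 9*A^3
  A^5 * (28*d + 8*d^3) = -8*A^11 - 52*A^7 - 52*A^3 - 8*A^-1
  A^3 * (32 + 48*d^2 + 4*d^4) = 4*A^11 + 64*A^7 + 152*A^3 + 64*A^-1 + 4*A^-5
  A^1 * (91*d + 34*d^3 + d^5) = -A^11 - 39*A^7 - 203*A^3 - 203*A^-1 - 39*A^-5 - A^-9
  A^-1 * (23 + 92*d^2 + 11*d^4) = 11*A^7 + 136*A^3 + 273*A^-1 + 136*A^-5 + 11*A^-9
  A^-3 * (43*d + 40*d^3 + d^5) = -A^7 - 45*A^3 - 173*A^-1 - 173*A^-5 - 45*A^-9 - A^-13
  A^-5 * (4 + 26*d^2 + 6*d^4) = 6*A^3 + 50*A^-1 + 92*A^-5 + 50*A^-9 + 6*A^-13
  A^-7 * (4*d + 5*d^3) = -5*A^-1 - 19*A^-5 - 19*A^-9 - 5*A^-13
  A^-9 * (d^2) = A^-5 + 2*A^-9 + A^-13
Summing the groups: <K> = -A^15 + A^11 - 2*A^7 + 2*A^3 - 2*A^-1 + 2*A^-5 - 2*A^-9 + A^-13
Normalise by the writhe: (-A^3)^(-w) = (-A^3)^(-5) = -A^-15, so f(A) = -A^-15 * <K> = 1 - A^-4 + 2*A^-8 - 2*A^-12 + 2*A^-16 - 2*A^-20 + 2*A^-24 - A^-28.
Substitute A = t^(-1/4), i.e. A^e → t^(-e/4): V(t) = -t^7 + 2*t^6 - 2*t^5 + 2*t^4 - 2*t^3 + 2*t^2 - t + 1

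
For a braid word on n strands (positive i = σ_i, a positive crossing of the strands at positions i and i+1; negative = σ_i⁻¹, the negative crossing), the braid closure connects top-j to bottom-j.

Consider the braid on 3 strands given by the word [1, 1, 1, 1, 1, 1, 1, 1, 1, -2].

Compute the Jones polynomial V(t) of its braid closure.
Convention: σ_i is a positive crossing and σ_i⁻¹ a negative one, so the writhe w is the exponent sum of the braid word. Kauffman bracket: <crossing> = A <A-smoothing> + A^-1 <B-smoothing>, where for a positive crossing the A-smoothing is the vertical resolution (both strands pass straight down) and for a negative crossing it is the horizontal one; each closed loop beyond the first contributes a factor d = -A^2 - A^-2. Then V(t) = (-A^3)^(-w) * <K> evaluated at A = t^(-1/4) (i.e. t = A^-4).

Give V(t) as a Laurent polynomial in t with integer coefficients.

The presented braid s1 s1 s1 s1 s1 s1 s1 s1 s1 s2^-1 on 3 strands reduces by inverse Markov moves (closure unchanged at each step):
  Destabilize: the word has the form β·s2^-1 where s2^-1 occurs only as the final letter (β ∈ B_2); drop it and the last strand → 2 strands.
Reduced to β = s1 s1 s1 s1 s1 s1 s1 s1 s1 on 2 strands, 9 crossings.
Compute on β:
Braid: s1 s1 s1 s1 s1 s1 s1 s1 s1 on 2 strands, 9 crossings.
Writhe w = (#positive) - (#negative) = 9 - 0 = 9.
Computing the Kauffman bracket via state sum. There are 2^9 = 512 states.
Each crossing splits two ways (0=vertical, 1=horizontal). The state's weight is A^(#A-smoothings - #B-smoothings) * d^(loops - 1).
Tabulate the states by total A-exponent and number of loops L (A-exp: L × count):
  A^9: L=2 ×1
  A^7: L=1 ×9
  A^5: L=2 ×36
  A^3: L=3 ×84
  A^1: L=4 ×126
  A^-1: L=5 ×126
  A^-3: L=6 ×84
  A^-5: L=7 ×36
  A^-7: L=8 ×9
  A^-9: L=9 ×1
Each group contributes A^e * Σ count * d^(L-1):
Powers of d = -A^2 - A^-2: d^2 = A^4 + 2 + A^-4; d^3 = -A^6 - 3*A^2 - 3*A^-2 - A^-6; d^4 = A^8 + 4*A^4 + 6 + 4*A^-4 + A^-8; d^5 = -A^10 - 5*A^6 - 10*A^2 - 10*A^-2 - 5*A^-6 - A^-10; d^6 = A^12 + 6*A^8 + 15*A^4 + 20 + 15*A^-4 + 6*A^-8 + A^-12; d^7 = -A^14 - 7*A^10 - 21*A^6 - 35*A^2 - 35*A^-2 - 21*A^-6 - 7*A^-10 - A^-14; d^8 = A^16 + 8*A^12 + 28*A^8 + 56*A^4 + 70 + 56*A^-4 + 28*A^-8 + 8*A^-12 + A^-16.
  A^9 * (d) = -A^11 - A^7
  A^7 * (9) = 9*A^7
  A^5 * (36*d) = -36*A^7 - 36*A^3
  A^3 * (84*d^2) = 84*A^7 + 168*A^3 + 84*A^-1
  A^1 * (126*d^3) = -126*A^7 - 378*A^3 - 378*A^-1 - 126*A^-5
  A^-1 * (126*d^4) = 126*A^7 + 504*A^3 + 756*A^-1 + 504*A^-5 + 126*A^-9
  A^-3 * (84*d^5) = -84*A^7 - 420*A^3 - 840*A^-1 - 840*A^-5 - 420*A^-9 - 84*A^-13
  A^-5 * (36*d^6) = 36*A^7 + 216*A^3 + 540*A^-1 + 720*A^-5 + 540*A^-9 + 216*A^-13 + 36*A^-17
  A^-7 * (9*d^7) = -9*A^7 - 63*A^3 - 189*A^-1 - 315*A^-5 - 315*A^-9 - 189*A^-13 - 63*A^-17 - 9*A^-21
  A^-9 * (d^8) = A^7 + 8*A^3 + 28*A^-1 + 56*A^-5 + 70*A^-9 + 56*A^-13 + 28*A^-17 + 8*A^-21 + A^-25
Summing the groups: <K> = -A^11 - A^3 + A^-1 - A^-5 + A^-9 - A^-13 + A^-17 - A^-21 + A^-25
Normalise by the writhe: (-A^3)^(-w) = (-A^3)^(-9) = -A^-27, so f(A) = -A^-27 * <K> = A^-16 + A^-24 - A^-28 + A^-32 - A^-36 + A^-40 - A^-44 + A^-48 - A^-52.
Substitute A = t^(-1/4), i.e. A^e → t^(-e/4): V(t) = -t^13 + t^12 - t^11 + t^10 - t^9 + t^8 - t^7 + t^6 + t^4

Answer: -t^13 + t^12 - t^11 + t^10 - t^9 + t^8 - t^7 + t^6 + t^4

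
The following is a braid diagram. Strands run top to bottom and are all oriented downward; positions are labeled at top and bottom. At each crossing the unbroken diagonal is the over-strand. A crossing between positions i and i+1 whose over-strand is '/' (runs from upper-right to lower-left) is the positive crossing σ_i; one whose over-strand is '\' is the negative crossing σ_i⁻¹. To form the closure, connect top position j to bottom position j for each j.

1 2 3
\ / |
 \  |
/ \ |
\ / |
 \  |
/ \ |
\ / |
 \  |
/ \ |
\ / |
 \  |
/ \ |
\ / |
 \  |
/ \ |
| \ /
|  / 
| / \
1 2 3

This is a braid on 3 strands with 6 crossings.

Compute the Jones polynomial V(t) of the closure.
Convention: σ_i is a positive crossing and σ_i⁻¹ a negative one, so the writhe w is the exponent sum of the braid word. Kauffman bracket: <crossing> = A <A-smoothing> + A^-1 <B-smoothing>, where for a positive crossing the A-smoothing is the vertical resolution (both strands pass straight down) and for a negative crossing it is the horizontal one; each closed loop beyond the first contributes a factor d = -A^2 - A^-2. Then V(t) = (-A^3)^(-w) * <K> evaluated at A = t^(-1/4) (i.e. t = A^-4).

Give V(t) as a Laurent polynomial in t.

Reading the diagram top to bottom ('/'-over between positions i,i+1 = s_i, '\'-over = s_i^-1): braid word = s1^-1 s1^-1 s1^-1 s1^-1 s1^-1 s2.
The presented braid s1^-1 s1^-1 s1^-1 s1^-1 s1^-1 s2 on 3 strands reduces by inverse Markov moves (closure unchanged at each step):
  Destabilize: the word has the form β·s2 where s2 occurs only as the final letter (β ∈ B_2); drop it and the last strand → 2 strands.
Reduced to β = s1^-1 s1^-1 s1^-1 s1^-1 s1^-1 on 2 strands, 5 crossings.
Compute on β:
Braid: s1^-1 s1^-1 s1^-1 s1^-1 s1^-1 on 2 strands, 5 crossings.
Writhe w = (#positive) - (#negative) = 0 - 5 = -5.
Computing the Kauffman bracket via state sum. There are 2^5 = 32 states.
Smooth each crossing (0=||, 1=⌣⌢); contribution A^(Σ sign_k(1-2s_k)) * d^(L-1).
  state 00000: A-exp=-5, loops=2, term = A^-5 * d^1
  state 00001: A-exp=-3, loops=1, term = A^-3 * d^0
  state 00010: A-exp=-3, loops=1, term = A^-3 * d^0
  state 00011: A-exp=-1, loops=2, term = A^-1 * d^1
  state 00100: A-exp=-3, loops=1, term = A^-3 * d^0
  state 00101: A-exp=-1, loops=2, term = A^-1 * d^1
  state 00110: A-exp=-1, loops=2, term = A^-1 * d^1
  state 00111: A-exp=+1, loops=3, term = A^1 * d^2
  state 01000: A-exp=-3, loops=1, term = A^-3 * d^0
  state 01001: A-exp=-1, loops=2, term = A^-1 * d^1
  state 01010: A-exp=-1, loops=2, term = A^-1 * d^1
  state 01011: A-exp=+1, loops=3, term = A^1 * d^2
  state 01100: A-exp=-1, loops=2, term = A^-1 * d^1
  state 01101: A-exp=+1, loops=3, term = A^1 * d^2
  state 01110: A-exp=+1, loops=3, term = A^1 * d^2
  state 01111: A-exp=+3, loops=4, term = A^3 * d^3
  state 10000: A-exp=-3, loops=1, term = A^-3 * d^0
  state 10001: A-exp=-1, loops=2, term = A^-1 * d^1
  state 10010: A-exp=-1, loops=2, term = A^-1 * d^1
  state 10011: A-exp=+1, loops=3, term = A^1 * d^2
  state 10100: A-exp=-1, loops=2, term = A^-1 * d^1
  state 10101: A-exp=+1, loops=3, term = A^1 * d^2
  state 10110: A-exp=+1, loops=3, term = A^1 * d^2
  state 10111: A-exp=+3, loops=4, term = A^3 * d^3
  state 11000: A-exp=-1, loops=2, term = A^-1 * d^1
  state 11001: A-exp=+1, loops=3, term = A^1 * d^2
  state 11010: A-exp=+1, loops=3, term = A^1 * d^2
  state 11011: A-exp=+3, loops=4, term = A^3 * d^3
  state 11100: A-exp=+1, loops=3, term = A^1 * d^2
  state 11101: A-exp=+3, loops=4, term = A^3 * d^3
  state 11110: A-exp=+3, loops=4, term = A^3 * d^3
  state 11111: A-exp=+5, loops=5, term = A^5 * d^4
Collect the terms by A-exponent (count of states per loop number):
Powers of d = -A^2 - A^-2: d^2 = A^4 + 2 + A^-4; d^3 = -A^6 - 3*A^2 - 3*A^-2 - A^-6; d^4 = A^8 + 4*A^4 + 6 + 4*A^-4 + A^-8.
  A^5 * (d^4) = A^13 + 4*A^9 + 6*A^5 + 4*A + A^-3
  A^3 * (5*d^3) = -5*A^9 - 15*A^5 - 15*A - 5*A^-3
  A^1 * (10*d^2) = 10*A^5 + 20*A + 10*A^-3
  A^-1 * (10*d) = -10*A - 10*A^-3
  A^-3 * (5) = 5*A^-3
  A^-5 * (d) = -A^-3 - A^-7
Summing the groups: <K> = A^13 - A^9 + A^5 - A - A^-7
Normalise by the writhe: (-A^3)^(-w) = (-A^3)^(5) = -A^15, so f(A) = -A^15 * <K> = -A^28 + A^24 - A^20 + A^16 + A^8.
Substitute A = t^(-1/4), i.e. A^e → t^(-e/4): V(t) = t^-2 + t^-4 - t^-5 + t^-6 - t^-7

Answer: t^-2 + t^-4 - t^-5 + t^-6 - t^-7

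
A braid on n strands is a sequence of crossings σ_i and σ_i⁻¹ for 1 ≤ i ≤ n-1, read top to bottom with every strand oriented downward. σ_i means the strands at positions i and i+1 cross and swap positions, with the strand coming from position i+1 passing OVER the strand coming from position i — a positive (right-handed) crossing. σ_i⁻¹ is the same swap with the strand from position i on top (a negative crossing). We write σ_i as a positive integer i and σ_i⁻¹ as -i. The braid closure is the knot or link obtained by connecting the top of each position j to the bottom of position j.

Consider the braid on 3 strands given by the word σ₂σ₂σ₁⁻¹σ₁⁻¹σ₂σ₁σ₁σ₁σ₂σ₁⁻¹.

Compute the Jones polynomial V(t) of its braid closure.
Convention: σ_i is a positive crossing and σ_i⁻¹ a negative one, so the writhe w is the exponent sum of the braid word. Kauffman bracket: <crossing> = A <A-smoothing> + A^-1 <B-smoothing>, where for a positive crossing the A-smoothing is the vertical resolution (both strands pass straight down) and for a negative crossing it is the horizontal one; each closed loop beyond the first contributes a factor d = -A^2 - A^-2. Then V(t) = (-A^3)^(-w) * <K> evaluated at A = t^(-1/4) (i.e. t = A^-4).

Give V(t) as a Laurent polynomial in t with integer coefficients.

-t^8 + 2*t^7 - 4*t^6 + 5*t^5 - 5*t^4 + 6*t^3 - 4*t^2 + 3*t - 1

Derivation:
Braid: s2 s2 s1^-1 s1^-1 s2 s1 s1 s1 s2 s1^-1 on 3 strands, 10 crossings.
Writhe w = (#positive) - (#negative) = 7 - 3 = 4.
Enumerate smoothing states for the bracket polynomial. There are 2^10 = 1024 states.
Each crossing splits two ways (0=vertical, 1=horizontal). The state's weight is A^(#A-smoothings - #B-smoothings) * d^(loops - 1).
Tabulate the states by total A-exponent and number of loops L (A-exp: L × count):
  A^10: L=4 ×1
  A^8: L=3 ×7, L=5 ×3
  A^6: L=2 ×19, L=4 ×23, L=6 ×3
  A^4: L=1 ×20, L=3 ×75, L=5 ×24, L=7 ×1
  A^2: L=2 ×114, L=4 ×86, L=6 ×10
  A^0: L=1 ×51, L=3 ×155, L=5 ×45, L=7 ×1
  A^-2: L=2 ×102, L=4 ×98, L=6 ×10
  A^-4: L=3 ×89, L=5 ×30, L=7 ×1
  A^-6: L=4 ×41, L=6 ×4
  A^-8: L=5 ×10
  A^-10: L=6 ×1
Each group contributes A^e * Σ count * d^(L-1):
Powers of d = -A^2 - A^-2: d^2 = A^4 + 2 + A^-4; d^3 = -A^6 - 3*A^2 - 3*A^-2 - A^-6; d^4 = A^8 + 4*A^4 + 6 + 4*A^-4 + A^-8; d^5 = -A^10 - 5*A^6 - 10*A^2 - 10*A^-2 - 5*A^-6 - A^-10; d^6 = A^12 + 6*A^8 + 15*A^4 + 20 + 15*A^-4 + 6*A^-8 + A^-12.
  A^10 * (d^3) = -A^16 - 3*A^12 - 3*A^8 - A^4
  A^8 * (7*d^2 + 3*d^4) = 3*A^16 + 19*A^12 + 32*A^8 + 19*A^4 + 3
  A^6 * (19*d + 23*d^3 + 3*d^5) = -3*A^16 - 38*A^12 - 118*A^8 - 118*A^4 - 38 - 3*A^-4
  A^4 * (20 + 75*d^2 + 24*d^4 + d^6) = A^16 + 30*A^12 + 186*A^8 + 334*A^4 + 186 + 30*A^-4 + A^-8
  A^2 * (114*d + 86*d^3 + 10*d^5) = -10*A^12 - 136*A^8 - 472*A^4 - 472 - 136*A^-4 - 10*A^-8
  A^0 * (51 + 155*d^2 + 45*d^4 + d^6) = A^12 + 51*A^8 + 350*A^4 + 651 + 350*A^-4 + 51*A^-8 + A^-12
  A^-2 * (102*d + 98*d^3 + 10*d^5) = -10*A^8 - 148*A^4 - 496 - 496*A^-4 - 148*A^-8 - 10*A^-12
  A^-4 * (89*d^2 + 30*d^4 + d^6) = A^8 + 36*A^4 + 224 + 378*A^-4 + 224*A^-8 + 36*A^-12 + A^-16
  A^-6 * (41*d^3 + 4*d^5) = -4*A^4 - 61 - 163*A^-4 - 163*A^-8 - 61*A^-12 - 4*A^-16
  A^-8 * (10*d^4) = 10 + 40*A^-4 + 60*A^-8 + 40*A^-12 + 10*A^-16
  A^-10 * (d^5) = -1 - 5*A^-4 - 10*A^-8 - 10*A^-12 - 5*A^-16 - A^-20
Summing the groups: <K> = -A^12 + 3*A^8 - 4*A^4 + 6 - 5*A^-4 + 5*A^-8 - 4*A^-12 + 2*A^-16 - A^-20
Normalise by the writhe: (-A^3)^(-w) = (-A^3)^(-4) = A^-12, so f(A) = A^-12 * <K> = -1 + 3*A^-4 - 4*A^-8 + 6*A^-12 - 5*A^-16 + 5*A^-20 - 4*A^-24 + 2*A^-28 - A^-32.
Substitute A = t^(-1/4), i.e. A^e → t^(-e/4): V(t) = -t^8 + 2*t^7 - 4*t^6 + 5*t^5 - 5*t^4 + 6*t^3 - 4*t^2 + 3*t - 1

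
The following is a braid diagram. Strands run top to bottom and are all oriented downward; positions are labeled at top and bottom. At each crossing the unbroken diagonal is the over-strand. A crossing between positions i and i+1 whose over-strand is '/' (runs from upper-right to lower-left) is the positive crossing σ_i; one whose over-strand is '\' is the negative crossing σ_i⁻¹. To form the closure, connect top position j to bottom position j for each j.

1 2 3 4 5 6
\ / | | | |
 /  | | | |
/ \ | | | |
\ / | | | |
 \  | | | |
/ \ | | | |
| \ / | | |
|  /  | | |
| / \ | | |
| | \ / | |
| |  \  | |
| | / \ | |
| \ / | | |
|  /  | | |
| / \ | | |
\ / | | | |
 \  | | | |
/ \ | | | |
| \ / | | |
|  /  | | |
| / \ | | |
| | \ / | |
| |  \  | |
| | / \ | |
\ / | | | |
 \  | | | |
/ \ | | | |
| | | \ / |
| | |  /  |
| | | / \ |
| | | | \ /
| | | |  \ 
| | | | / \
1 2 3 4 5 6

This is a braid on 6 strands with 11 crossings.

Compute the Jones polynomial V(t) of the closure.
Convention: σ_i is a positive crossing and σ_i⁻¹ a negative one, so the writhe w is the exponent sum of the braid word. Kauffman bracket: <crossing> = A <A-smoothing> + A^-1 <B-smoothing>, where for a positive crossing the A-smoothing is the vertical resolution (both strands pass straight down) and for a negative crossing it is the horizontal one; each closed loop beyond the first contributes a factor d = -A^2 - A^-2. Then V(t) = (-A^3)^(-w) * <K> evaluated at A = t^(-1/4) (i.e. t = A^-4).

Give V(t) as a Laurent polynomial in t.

-t^3 + 3*t^2 - 3*t + 4 - 4*t^-1 + 3*t^-2 - 2*t^-3 + t^-4

Derivation:
Reading the diagram top to bottom ('/'-over between positions i,i+1 = s_i, '\'-over = s_i^-1): braid word = s1 s1^-1 s2 s3^-1 s2 s1^-1 s2 s3^-1 s1^-1 s4 s5^-1.
The presented braid s1 s1^-1 s2 s3^-1 s2 s1^-1 s2 s3^-1 s1^-1 s4 s5^-1 on 6 strands reduces by inverse Markov moves (closure unchanged at each step):
  Destabilize: the word has the form β·s5^-1 where s5^-1 occurs only as the final letter (β ∈ B_5); drop it and the last strand → 5 strands.
  Destabilize: the word has the form β·s4 where s4 occurs only as the final letter (β ∈ B_4); drop it and the last strand → 4 strands.
  Deconjugate: the word is γ·β·γ⁻¹ with γ = s1 (prefix) and γ⁻¹ = s1^-1 (suffix); strip both.
Reduced to β = s1^-1 s2 s3^-1 s2 s1^-1 s2 s3^-1 on 4 strands, 7 crossings.
Compute on β:
Braid: s1^-1 s2 s3^-1 s2 s1^-1 s2 s3^-1 on 4 strands, 7 crossings.
Writhe w = (#positive) - (#negative) = 3 - 4 = -1.
Enumerate smoothing states for the bracket polynomial. There are 2^7 = 128 states.
For each crossing: s=0 is the vertical smoothing, s=1 horizontal. Crossing k contributes A^(sign_k * (1 - 2*s_k)); loop factor d = -A^2 - A^-2.
Tabulate the states by total A-exponent and number of loops L (A-exp: L × count):
  A^7: L=4 ×1
  A^5: L=3 ×7
  A^3: L=2 ×19, L=4 ×2
  A^1: L=1 ×21, L=3 ×14
  A^-1: L=2 ×32, L=4 ×3
  A^-3: L=3 ×21
  A^-5: L=4 ×7
  A^-7: L=5 ×1
Each group contributes A^e * Σ count * d^(L-1):
Powers of d = -A^2 - A^-2: d^2 = A^4 + 2 + A^-4; d^3 = -A^6 - 3*A^2 - 3*A^-2 - A^-6; d^4 = A^8 + 4*A^4 + 6 + 4*A^-4 + A^-8.
  A^7 * (d^3) = -A^13 - 3*A^9 - 3*A^5 - A
  A^5 * (7*d^2) = 7*A^9 + 14*A^5 + 7*A
  A^3 * (19*d + 2*d^3) = -2*A^9 - 25*A^5 - 25*A - 2*A^-3
  A^1 * (21 + 14*d^2) = 14*A^5 + 49*A + 14*A^-3
  A^-1 * (32*d + 3*d^3) = -3*A^5 - 41*A - 41*A^-3 - 3*A^-7
  A^-3 * (21*d^2) = 21*A + 42*A^-3 + 21*A^-7
  A^-5 * (7*d^3) = -7*A - 21*A^-3 - 21*A^-7 - 7*A^-11
  A^-7 * (d^4) = A + 4*A^-3 + 6*A^-7 + 4*A^-11 + A^-15
Summing the groups: <K> = -A^13 + 2*A^9 - 3*A^5 + 4*A - 4*A^-3 + 3*A^-7 - 3*A^-11 + A^-15
Normalise by the writhe: (-A^3)^(-w) = (-A^3)^(1) = -A^3, so f(A) = -A^3 * <K> = A^16 - 2*A^12 + 3*A^8 - 4*A^4 + 4 - 3*A^-4 + 3*A^-8 - A^-12.
Substitute A = t^(-1/4), i.e. A^e → t^(-e/4): V(t) = -t^3 + 3*t^2 - 3*t + 4 - 4*t^-1 + 3*t^-2 - 2*t^-3 + t^-4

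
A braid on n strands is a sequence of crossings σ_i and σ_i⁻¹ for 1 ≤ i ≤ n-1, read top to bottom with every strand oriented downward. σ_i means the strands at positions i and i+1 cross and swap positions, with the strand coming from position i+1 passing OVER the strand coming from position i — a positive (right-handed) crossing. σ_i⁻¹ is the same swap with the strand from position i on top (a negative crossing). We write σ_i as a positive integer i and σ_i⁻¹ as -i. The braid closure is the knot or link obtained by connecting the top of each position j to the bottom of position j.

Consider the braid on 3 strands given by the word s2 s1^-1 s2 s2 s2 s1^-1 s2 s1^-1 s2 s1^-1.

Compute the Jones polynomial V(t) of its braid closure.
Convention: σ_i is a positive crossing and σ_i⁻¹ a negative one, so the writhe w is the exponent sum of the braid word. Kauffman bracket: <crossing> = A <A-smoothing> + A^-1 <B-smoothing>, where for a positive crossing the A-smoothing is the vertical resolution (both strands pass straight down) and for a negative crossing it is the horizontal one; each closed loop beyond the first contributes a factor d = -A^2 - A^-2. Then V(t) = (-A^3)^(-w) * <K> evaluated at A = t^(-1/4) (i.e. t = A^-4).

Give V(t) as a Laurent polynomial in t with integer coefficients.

Braid: s2 s1^-1 s2 s2 s2 s1^-1 s2 s1^-1 s2 s1^-1 on 3 strands, 10 crossings.
Writhe w = (#positive) - (#negative) = 6 - 4 = 2.
State-sum expansion of <K>. There are 2^10 = 1024 states.
For each crossing: s=0 is the vertical smoothing, s=1 horizontal. Crossing k contributes A^(sign_k * (1 - 2*s_k)); loop factor d = -A^2 - A^-2.
Tabulate the states by total A-exponent and number of loops L (A-exp: L × count):
  A^10: L=5 ×1
  A^8: L=4 ×10
  A^6: L=3 ×42, L=5 ×3
  A^4: L=2 ×90, L=4 ×29, L=6 ×1
  A^2: L=1 ×87, L=3 ×110, L=5 ×13
  A^0: L=2 ×179, L=4 ×71, L=6 ×2
  A^-2: L=3 ×187, L=5 ×23
  A^-4: L=4 ×117, L=6 ×3
  A^-6: L=5 ×45
  A^-8: L=6 ×10
  A^-10: L=7 ×1
Each group contributes A^e * Σ count * d^(L-1):
Powers of d = -A^2 - A^-2: d^2 = A^4 + 2 + A^-4; d^3 = -A^6 - 3*A^2 - 3*A^-2 - A^-6; d^4 = A^8 + 4*A^4 + 6 + 4*A^-4 + A^-8; d^5 = -A^10 - 5*A^6 - 10*A^2 - 10*A^-2 - 5*A^-6 - A^-10; d^6 = A^12 + 6*A^8 + 15*A^4 + 20 + 15*A^-4 + 6*A^-8 + A^-12.
  A^10 * (d^4) = A^18 + 4*A^14 + 6*A^10 + 4*A^6 + A^2
  A^8 * (10*d^3) = -10*A^14 - 30*A^10 - 30*A^6 - 10*A^2
  A^6 * (42*d^2 + 3*d^4) = 3*A^14 + 54*A^10 + 102*A^6 + 54*A^2 + 3*A^-2
  A^4 * (90*d + 29*d^3 + d^5) = -A^14 - 34*A^10 - 187*A^6 - 187*A^2 - 34*A^-2 - A^-6
  A^2 * (87 + 110*d^2 + 13*d^4) = 13*A^10 + 162*A^6 + 385*A^2 + 162*A^-2 + 13*A^-6
  A^0 * (179*d + 71*d^3 + 2*d^5) = -2*A^10 - 81*A^6 - 412*A^2 - 412*A^-2 - 81*A^-6 - 2*A^-10
  A^-2 * (187*d^2 + 23*d^4) = 23*A^6 + 279*A^2 + 512*A^-2 + 279*A^-6 + 23*A^-10
  A^-4 * (117*d^3 + 3*d^5) = -3*A^6 - 132*A^2 - 381*A^-2 - 381*A^-6 - 132*A^-10 - 3*A^-14
  A^-6 * (45*d^4) = 45*A^2 + 180*A^-2 + 270*A^-6 + 180*A^-10 + 45*A^-14
  A^-8 * (10*d^5) = -10*A^2 - 50*A^-2 - 100*A^-6 - 100*A^-10 - 50*A^-14 - 10*A^-18
  A^-10 * (d^6) = A^2 + 6*A^-2 + 15*A^-6 + 20*A^-10 + 15*A^-14 + 6*A^-18 + A^-22
Summing the groups: <K> = A^18 - 4*A^14 + 7*A^10 - 10*A^6 + 14*A^2 - 14*A^-2 + 14*A^-6 - 11*A^-10 + 7*A^-14 - 4*A^-18 + A^-22
Normalise by the writhe: (-A^3)^(-w) = (-A^3)^(-2) = A^-6, so f(A) = A^-6 * <K> = A^12 - 4*A^8 + 7*A^4 - 10 + 14*A^-4 - 14*A^-8 + 14*A^-12 - 11*A^-16 + 7*A^-20 - 4*A^-24 + A^-28.
Substitute A = t^(-1/4), i.e. A^e → t^(-e/4): V(t) = t^7 - 4*t^6 + 7*t^5 - 11*t^4 + 14*t^3 - 14*t^2 + 14*t - 10 + 7*t^-1 - 4*t^-2 + t^-3

Answer: t^7 - 4*t^6 + 7*t^5 - 11*t^4 + 14*t^3 - 14*t^2 + 14*t - 10 + 7*t^-1 - 4*t^-2 + t^-3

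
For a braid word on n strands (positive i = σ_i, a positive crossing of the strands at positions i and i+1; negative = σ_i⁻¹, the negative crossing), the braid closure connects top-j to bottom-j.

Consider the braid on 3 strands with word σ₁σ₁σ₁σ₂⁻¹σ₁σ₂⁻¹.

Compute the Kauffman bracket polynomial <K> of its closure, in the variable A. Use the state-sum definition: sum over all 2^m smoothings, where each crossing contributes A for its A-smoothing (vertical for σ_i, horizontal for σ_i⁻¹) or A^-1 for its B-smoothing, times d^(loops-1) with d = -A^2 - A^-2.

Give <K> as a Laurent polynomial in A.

A^10 - A^6 + 2*A^2 - 2*A^-2 + 2*A^-6 - 2*A^-10 + A^-14

Derivation:
Braid: s1 s1 s1 s2^-1 s1 s2^-1 on 3 strands, 6 crossings.
Writhe w = (#positive) - (#negative) = 4 - 2 = 2.
Enumerate smoothing states for the bracket polynomial. There are 2^6 = 64 states.
For each crossing: s=0 is the vertical smoothing, s=1 horizontal. Crossing k contributes A^(sign_k * (1 - 2*s_k)); loop factor d = -A^2 - A^-2.
Tabulate the states by total A-exponent and number of loops L (A-exp: L × count):
  A^6: L=3 ×1
  A^4: L=2 ×6
  A^2: L=1 ×11, L=3 ×4
  A^0: L=2 ×19, L=4 ×1
  A^-2: L=3 ×15
  A^-4: L=4 ×6
  A^-6: L=5 ×1
Each group contributes A^e * Σ count * d^(L-1):
Powers of d = -A^2 - A^-2: d^2 = A^4 + 2 + A^-4; d^3 = -A^6 - 3*A^2 - 3*A^-2 - A^-6; d^4 = A^8 + 4*A^4 + 6 + 4*A^-4 + A^-8.
  A^6 * (d^2) = A^10 + 2*A^6 + A^2
  A^4 * (6*d) = -6*A^6 - 6*A^2
  A^2 * (11 + 4*d^2) = 4*A^6 + 19*A^2 + 4*A^-2
  A^0 * (19*d + d^3) = -A^6 - 22*A^2 - 22*A^-2 - A^-6
  A^-2 * (15*d^2) = 15*A^2 + 30*A^-2 + 15*A^-6
  A^-4 * (6*d^3) = -6*A^2 - 18*A^-2 - 18*A^-6 - 6*A^-10
  A^-6 * (d^4) = A^2 + 4*A^-2 + 6*A^-6 + 4*A^-10 + A^-14
Summing the groups: <K> = A^10 - A^6 + 2*A^2 - 2*A^-2 + 2*A^-6 - 2*A^-10 + A^-14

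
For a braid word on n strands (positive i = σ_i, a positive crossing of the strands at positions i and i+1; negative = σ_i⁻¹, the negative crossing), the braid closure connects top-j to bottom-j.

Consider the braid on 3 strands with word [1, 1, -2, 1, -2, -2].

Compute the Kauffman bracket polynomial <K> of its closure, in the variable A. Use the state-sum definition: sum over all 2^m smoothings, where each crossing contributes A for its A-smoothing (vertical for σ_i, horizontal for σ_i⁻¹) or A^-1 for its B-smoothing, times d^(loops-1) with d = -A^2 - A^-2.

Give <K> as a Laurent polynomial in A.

-A^12 + 2*A^8 - 2*A^4 + 3 - 2*A^-4 + 2*A^-8 - A^-12

Derivation:
Braid: s1 s1 s2^-1 s1 s2^-1 s2^-1 on 3 strands, 6 crossings.
Writhe w = (#positive) - (#negative) = 3 - 3 = 0.
State-sum expansion of <K>. There are 2^6 = 64 states.
Smooth each crossing (0=||, 1=⌣⌢); contribution A^(Σ sign_k(1-2s_k)) * d^(L-1).
Tabulate the states by total A-exponent and number of loops L (A-exp: L × count):
  A^6: L=4 ×1
  A^4: L=3 ×6
  A^2: L=2 ×14, L=4 ×1
  A^0: L=1 ×13, L=3 ×7
  A^-2: L=2 ×14, L=4 ×1
  A^-4: L=3 ×6
  A^-6: L=4 ×1
Each group contributes A^e * Σ count * d^(L-1):
Powers of d = -A^2 - A^-2: d^2 = A^4 + 2 + A^-4; d^3 = -A^6 - 3*A^2 - 3*A^-2 - A^-6.
  A^6 * (d^3) = -A^12 - 3*A^8 - 3*A^4 - 1
  A^4 * (6*d^2) = 6*A^8 + 12*A^4 + 6
  A^2 * (14*d + d^3) = -A^8 - 17*A^4 - 17 - A^-4
  A^0 * (13 + 7*d^2) = 7*A^4 + 27 + 7*A^-4
  A^-2 * (14*d + d^3) = -A^4 - 17 - 17*A^-4 - A^-8
  A^-4 * (6*d^2) = 6 + 12*A^-4 + 6*A^-8
  A^-6 * (d^3) = -1 - 3*A^-4 - 3*A^-8 - A^-12
Summing the groups: <K> = -A^12 + 2*A^8 - 2*A^4 + 3 - 2*A^-4 + 2*A^-8 - A^-12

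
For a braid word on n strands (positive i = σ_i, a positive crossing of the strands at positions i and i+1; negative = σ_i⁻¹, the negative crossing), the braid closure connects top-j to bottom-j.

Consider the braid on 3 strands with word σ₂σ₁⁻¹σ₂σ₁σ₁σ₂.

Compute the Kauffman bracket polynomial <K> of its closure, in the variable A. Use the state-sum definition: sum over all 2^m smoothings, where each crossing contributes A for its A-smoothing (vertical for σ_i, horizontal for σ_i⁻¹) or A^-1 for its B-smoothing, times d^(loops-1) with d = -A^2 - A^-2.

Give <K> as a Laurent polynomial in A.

A^8 - A^4 + 2 - A^-4 + A^-8 - A^-12

Derivation:
Braid: s2 s1^-1 s2 s1 s1 s2 on 3 strands, 6 crossings.
Writhe w = (#positive) - (#negative) = 5 - 1 = 4.
Enumerate smoothing states for the bracket polynomial. There are 2^6 = 64 states.
Smooth each crossing (0=||, 1=⌣⌢); contribution A^(Σ sign_k(1-2s_k)) * d^(L-1).
Tabulate the states by total A-exponent and number of loops L (A-exp: L × count):
  A^6: L=2 ×1
  A^4: L=1 ×3, L=3 ×3
  A^2: L=2 ×14, L=4 ×1
  A^0: L=1 ×10, L=3 ×10
  A^-2: L=2 ×13, L=4 ×2
  A^-4: L=3 ×6
  A^-6: L=4 ×1
Each group contributes A^e * Σ count * d^(L-1):
Powers of d = -A^2 - A^-2: d^2 = A^4 + 2 + A^-4; d^3 = -A^6 - 3*A^2 - 3*A^-2 - A^-6.
  A^6 * (d) = -A^8 - A^4
  A^4 * (3 + 3*d^2) = 3*A^8 + 9*A^4 + 3
  A^2 * (14*d + d^3) = -A^8 - 17*A^4 - 17 - A^-4
  A^0 * (10 + 10*d^2) = 10*A^4 + 30 + 10*A^-4
  A^-2 * (13*d + 2*d^3) = -2*A^4 - 19 - 19*A^-4 - 2*A^-8
  A^-4 * (6*d^2) = 6 + 12*A^-4 + 6*A^-8
  A^-6 * (d^3) = -1 - 3*A^-4 - 3*A^-8 - A^-12
Summing the groups: <K> = A^8 - A^4 + 2 - A^-4 + A^-8 - A^-12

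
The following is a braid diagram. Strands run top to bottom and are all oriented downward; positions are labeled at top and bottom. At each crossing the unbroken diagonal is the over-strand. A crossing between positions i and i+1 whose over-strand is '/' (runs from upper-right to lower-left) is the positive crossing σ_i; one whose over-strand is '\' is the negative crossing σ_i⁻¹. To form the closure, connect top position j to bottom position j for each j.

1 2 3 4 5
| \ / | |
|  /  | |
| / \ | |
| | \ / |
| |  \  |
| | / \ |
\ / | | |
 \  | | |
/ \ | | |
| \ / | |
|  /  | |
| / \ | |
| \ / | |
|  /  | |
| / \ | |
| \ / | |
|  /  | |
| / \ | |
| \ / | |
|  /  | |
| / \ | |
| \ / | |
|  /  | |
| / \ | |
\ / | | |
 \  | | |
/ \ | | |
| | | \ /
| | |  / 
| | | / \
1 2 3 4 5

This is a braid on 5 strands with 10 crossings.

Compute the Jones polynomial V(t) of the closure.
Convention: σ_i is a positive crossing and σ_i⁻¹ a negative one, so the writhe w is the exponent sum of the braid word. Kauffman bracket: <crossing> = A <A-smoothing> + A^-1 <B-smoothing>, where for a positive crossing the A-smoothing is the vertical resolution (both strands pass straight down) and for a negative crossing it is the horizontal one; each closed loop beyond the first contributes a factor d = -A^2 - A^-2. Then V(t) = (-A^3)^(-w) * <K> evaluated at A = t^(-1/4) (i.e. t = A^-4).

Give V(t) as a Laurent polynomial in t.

t^8 - 2*t^7 + 2*t^6 - 3*t^5 + 3*t^4 - 2*t^3 + 2*t^2 - t + 1

Derivation:
Reading the diagram top to bottom ('/'-over between positions i,i+1 = s_i, '\'-over = s_i^-1): braid word = s2 s3^-1 s1^-1 s2 s2 s2 s2 s2 s1^-1 s4.
The presented braid s2 s3^-1 s1^-1 s2 s2 s2 s2 s2 s1^-1 s4 on 5 strands reduces by inverse Markov moves (closure unchanged at each step):
  Destabilize: the word has the form β·s4 where s4 occurs only as the final letter (β ∈ B_4); drop it and the last strand → 4 strands.
Reduced to β = s2 s3^-1 s1^-1 s2 s2 s2 s2 s2 s1^-1 on 4 strands, 9 crossings.
Compute on β:
Braid: s2 s3^-1 s1^-1 s2 s2 s2 s2 s2 s1^-1 on 4 strands, 9 crossings.
Writhe w = (#positive) - (#negative) = 6 - 3 = 3.
Enumerate smoothing states for the bracket polynomial. There are 2^9 = 512 states.
Smooth each crossing (0=||, 1=⌣⌢); contribution A^(Σ sign_k(1-2s_k)) * d^(L-1).
Tabulate the states by total A-exponent and number of loops L (A-exp: L × count):
  A^9: L=3 ×1
  A^7: L=2 ×8, L=4 ×1
  A^5: L=1 ×17, L=3 ×19
  A^3: L=2 ×63, L=4 ×21
  A^1: L=3 ×111, L=5 ×15
  A^-1: L=4 ×120, L=6 ×6
  A^-3: L=5 ×83, L=7 ×1
  A^-5: L=6 ×36
  A^-7: L=7 ×9
  A^-9: L=8 ×1
Each group contributes A^e * Σ count * d^(L-1):
Powers of d = -A^2 - A^-2: d^2 = A^4 + 2 + A^-4; d^3 = -A^6 - 3*A^2 - 3*A^-2 - A^-6; d^4 = A^8 + 4*A^4 + 6 + 4*A^-4 + A^-8; d^5 = -A^10 - 5*A^6 - 10*A^2 - 10*A^-2 - 5*A^-6 - A^-10; d^6 = A^12 + 6*A^8 + 15*A^4 + 20 + 15*A^-4 + 6*A^-8 + A^-12; d^7 = -A^14 - 7*A^10 - 21*A^6 - 35*A^2 - 35*A^-2 - 21*A^-6 - 7*A^-10 - A^-14.
  A^9 * (d^2) = A^13 + 2*A^9 + A^5
  A^7 * (8*d + d^3) = -A^13 - 11*A^9 - 11*A^5 - A
  A^5 * (17 + 19*d^2) = 19*A^9 + 55*A^5 + 19*A
  A^3 * (63*d + 21*d^3) = -21*A^9 - 126*A^5 - 126*A - 21*A^-3
  A^1 * (111*d^2 + 15*d^4) = 15*A^9 + 171*A^5 + 312*A + 171*A^-3 + 15*A^-7
  A^-1 * (120*d^3 + 6*d^5) = -6*A^9 - 150*A^5 - 420*A - 420*A^-3 - 150*A^-7 - 6*A^-11
  A^-3 * (83*d^4 + d^6) = A^9 + 89*A^5 + 347*A + 518*A^-3 + 347*A^-7 + 89*A^-11 + A^-15
  A^-5 * (36*d^5) = -36*A^5 - 180*A - 360*A^-3 - 360*A^-7 - 180*A^-11 - 36*A^-15
  A^-7 * (9*d^6) = 9*A^5 + 54*A + 135*A^-3 + 180*A^-7 + 135*A^-11 + 54*A^-15 + 9*A^-19
  A^-9 * (d^7) = -A^5 - 7*A - 21*A^-3 - 35*A^-7 - 35*A^-11 - 21*A^-15 - 7*A^-19 - A^-23
Summing the groups: <K> = -A^9 + A^5 - 2*A + 2*A^-3 - 3*A^-7 + 3*A^-11 - 2*A^-15 + 2*A^-19 - A^-23
Normalise by the writhe: (-A^3)^(-w) = (-A^3)^(-3) = -A^-9, so f(A) = -A^-9 * <K> = 1 - A^-4 + 2*A^-8 - 2*A^-12 + 3*A^-16 - 3*A^-20 + 2*A^-24 - 2*A^-28 + A^-32.
Substitute A = t^(-1/4), i.e. A^e → t^(-e/4): V(t) = t^8 - 2*t^7 + 2*t^6 - 3*t^5 + 3*t^4 - 2*t^3 + 2*t^2 - t + 1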